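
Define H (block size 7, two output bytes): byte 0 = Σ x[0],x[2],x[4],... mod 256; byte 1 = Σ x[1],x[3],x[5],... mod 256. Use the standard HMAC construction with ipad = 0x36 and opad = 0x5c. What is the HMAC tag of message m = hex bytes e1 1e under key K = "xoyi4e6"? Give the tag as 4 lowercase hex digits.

Key "xoyi4e6" = 78 6f 79 69 34 65 36 is exactly B = 7 bytes: K' = 78 6f 79 69 34 65 36.
K' ⊕ ipad = 4e 59 4f 5f 02 53 00.  K' ⊕ opad = 24 33 25 35 68 39 6a.
Inner input = (K'⊕ipad) ∥ m = 4e 59 4f 5f 02 53 00 ∥ e1 1e.
Inner hash: even-index sum = 189 mod 256 = 189; odd-index sum = 492 mod 256 = 236 → bd ec.
Outer input = (K'⊕opad) ∥ inner = 24 33 25 35 68 39 6a ∥ bd ec.
Outer hash (tag): even-index sum = 519 mod 256 = 7; odd-index sum = 350 mod 256 = 94 → 07 5e.

075e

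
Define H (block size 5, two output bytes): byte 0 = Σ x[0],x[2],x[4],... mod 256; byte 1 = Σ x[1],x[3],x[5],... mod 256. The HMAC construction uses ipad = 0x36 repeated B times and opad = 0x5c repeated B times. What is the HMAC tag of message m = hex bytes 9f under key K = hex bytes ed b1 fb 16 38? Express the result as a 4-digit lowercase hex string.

Key hex bytes ed b1 fb 16 38 is exactly B = 5 bytes: K' = ed b1 fb 16 38.
K' ⊕ ipad = db 87 cd 20 0e.  K' ⊕ opad = b1 ed a7 4a 64.
Inner input = (K'⊕ipad) ∥ m = db 87 cd 20 0e ∥ 9f.
Inner hash: even-index sum = 438 mod 256 = 182; odd-index sum = 326 mod 256 = 70 → b6 46.
Outer input = (K'⊕opad) ∥ inner = b1 ed a7 4a 64 ∥ b6 46.
Outer hash (tag): even-index sum = 514 mod 256 = 2; odd-index sum = 493 mod 256 = 237 → 02 ed.

02ed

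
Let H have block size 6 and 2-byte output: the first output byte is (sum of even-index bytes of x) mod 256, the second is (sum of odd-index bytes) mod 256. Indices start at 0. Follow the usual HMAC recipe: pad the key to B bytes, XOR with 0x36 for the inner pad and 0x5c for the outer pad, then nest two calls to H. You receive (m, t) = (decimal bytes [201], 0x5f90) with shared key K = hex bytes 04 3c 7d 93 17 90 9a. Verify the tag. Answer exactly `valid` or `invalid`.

Key hex bytes 04 3c 7d 93 17 90 9a is 7 bytes > B = 6, so hash it first: H(key) = 32 5f, then zero-pad to 6 bytes: K' = 32 5f 00 00 00 00.
K' ⊕ ipad = 04 69 36 36 36 36; K' ⊕ opad = 6e 03 5c 5c 5c 5c.
Inner hash: even-index sum = 313 mod 256 = 57; odd-index sum = 213 mod 256 = 213 → 39 d5.
Outer hash (recomputed tag): even-index sum = 351 mod 256 = 95; odd-index sum = 400 mod 256 = 144 → 5f 90.
Recomputed tag = 5f90; claimed = 5f90 → match.

valid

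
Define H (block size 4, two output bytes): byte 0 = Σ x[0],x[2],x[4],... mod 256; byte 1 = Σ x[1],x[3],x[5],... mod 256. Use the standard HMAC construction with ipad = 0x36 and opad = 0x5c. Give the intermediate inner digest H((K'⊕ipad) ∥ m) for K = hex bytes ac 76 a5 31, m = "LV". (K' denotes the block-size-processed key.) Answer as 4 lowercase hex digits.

Key hex bytes ac 76 a5 31 is exactly B = 4 bytes: K' = ac 76 a5 31.
K' ⊕ ipad = 9a 40 93 07.
Inner input = 9a 40 93 07 ∥ 4c 56.
Inner hash: even-index sum = 377 mod 256 = 121; odd-index sum = 157 mod 256 = 157 → 79 9d.

799d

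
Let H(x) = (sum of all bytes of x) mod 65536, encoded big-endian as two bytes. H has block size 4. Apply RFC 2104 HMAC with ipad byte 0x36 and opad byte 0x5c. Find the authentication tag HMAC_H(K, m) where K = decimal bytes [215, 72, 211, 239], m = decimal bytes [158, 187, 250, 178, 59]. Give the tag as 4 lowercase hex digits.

Key decimal bytes [215, 72, 211, 239] = d7 48 d3 ef is exactly B = 4 bytes: K' = d7 48 d3 ef.
K' ⊕ ipad = e1 7e e5 d9.  K' ⊕ opad = 8b 14 8f b3.
Inner input = (K'⊕ipad) ∥ m = e1 7e e5 d9 ∥ 9e bb fa b2 3b.
Inner hash: sum = 225+126+229+217+158+187+250+178+59 = 1629 → 06 5d.
Outer input = (K'⊕opad) ∥ inner = 8b 14 8f b3 ∥ 06 5d.
Outer hash (tag): sum = 139+20+143+179+6+93 = 580 → 02 44.

0244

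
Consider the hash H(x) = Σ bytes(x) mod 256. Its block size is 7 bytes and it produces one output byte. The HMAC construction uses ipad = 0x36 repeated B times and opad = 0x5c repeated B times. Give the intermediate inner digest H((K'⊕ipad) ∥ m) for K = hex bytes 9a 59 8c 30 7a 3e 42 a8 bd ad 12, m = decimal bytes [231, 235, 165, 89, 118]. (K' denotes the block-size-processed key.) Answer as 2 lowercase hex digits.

85

Key hex bytes 9a 59 8c 30 7a 3e 42 a8 bd ad 12 is 11 bytes > B = 7, so hash it first: H(key) = cd, then zero-pad to 7 bytes: K' = cd 00 00 00 00 00 00.
K' ⊕ ipad = fb 36 36 36 36 36 36.
Inner input = fb 36 36 36 36 36 36 ∥ e7 eb a5 59 76.
Inner hash: sum = 251+54+54+54+54+54+54+231+235+165+89+118 = 1413; mod 256 = 133 → 85.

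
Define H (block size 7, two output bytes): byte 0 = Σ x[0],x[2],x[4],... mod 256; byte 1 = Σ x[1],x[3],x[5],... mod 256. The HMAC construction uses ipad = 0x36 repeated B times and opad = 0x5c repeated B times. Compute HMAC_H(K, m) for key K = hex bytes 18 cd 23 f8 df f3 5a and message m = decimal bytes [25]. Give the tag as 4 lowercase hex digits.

Key hex bytes 18 cd 23 f8 df f3 5a is exactly B = 7 bytes: K' = 18 cd 23 f8 df f3 5a.
K' ⊕ ipad = 2e fb 15 ce e9 c5 6c.  K' ⊕ opad = 44 91 7f a4 83 af 06.
Inner input = (K'⊕ipad) ∥ m = 2e fb 15 ce e9 c5 6c ∥ 19.
Inner hash: even-index sum = 408 mod 256 = 152; odd-index sum = 679 mod 256 = 167 → 98 a7.
Outer input = (K'⊕opad) ∥ inner = 44 91 7f a4 83 af 06 ∥ 98 a7.
Outer hash (tag): even-index sum = 499 mod 256 = 243; odd-index sum = 636 mod 256 = 124 → f3 7c.

f37c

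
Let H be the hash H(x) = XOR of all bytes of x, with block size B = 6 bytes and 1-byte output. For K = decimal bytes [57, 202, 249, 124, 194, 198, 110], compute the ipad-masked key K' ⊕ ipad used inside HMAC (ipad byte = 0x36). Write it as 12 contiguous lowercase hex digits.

2a3636363636

Key decimal bytes [57, 202, 249, 124, 194, 198, 110] = 39 ca f9 7c c2 c6 6e is 7 bytes > B = 6, so hash it first: H(key) = 1c, then zero-pad to 6 bytes: K' = 1c 00 00 00 00 00.
XOR each byte with 0x36: 1c⊕36=2a, 00⊕36=36, 00⊕36=36, 00⊕36=36, 00⊕36=36, 00⊕36=36.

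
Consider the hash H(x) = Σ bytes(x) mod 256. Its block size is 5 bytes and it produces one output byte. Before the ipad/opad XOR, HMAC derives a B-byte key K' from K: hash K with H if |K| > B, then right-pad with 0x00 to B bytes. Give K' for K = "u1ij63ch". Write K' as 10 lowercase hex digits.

|K| = 8 > B = 5, so first hash the key.
H(K): sum = 117+49+105+106+54+51+99+104 = 685; mod 256 = 173 → ad.
Zero-pad H(K) = ad to 5 bytes: K' = ad 00 00 00 00.

ad00000000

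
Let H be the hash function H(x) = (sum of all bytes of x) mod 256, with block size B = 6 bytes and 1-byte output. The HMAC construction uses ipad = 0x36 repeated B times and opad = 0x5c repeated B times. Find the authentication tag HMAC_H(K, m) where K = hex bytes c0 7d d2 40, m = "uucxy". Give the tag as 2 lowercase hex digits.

64

Key hex bytes c0 7d d2 40 is 4 bytes ≤ B = 6; zero-pad to 6 bytes: K' = c0 7d d2 40 00 00.
K' ⊕ ipad = f6 4b e4 76 36 36.  K' ⊕ opad = 9c 21 8e 1c 5c 5c.
Inner input = (K'⊕ipad) ∥ m = f6 4b e4 76 36 36 ∥ 75 75 63 78 79.
Inner hash: sum = 246+75+228+118+54+54+117+117+99+120+121 = 1349; mod 256 = 69 → 45.
Outer input = (K'⊕opad) ∥ inner = 9c 21 8e 1c 5c 5c ∥ 45.
Outer hash (tag): sum = 156+33+142+28+92+92+69 = 612; mod 256 = 100 → 64.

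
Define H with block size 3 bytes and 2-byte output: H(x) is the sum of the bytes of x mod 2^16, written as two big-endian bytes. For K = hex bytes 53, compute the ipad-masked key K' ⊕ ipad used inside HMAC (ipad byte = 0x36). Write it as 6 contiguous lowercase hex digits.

Key hex bytes 53 is 1 byte ≤ B = 3; zero-pad to 3 bytes: K' = 53 00 00.
XOR each byte with 0x36: 53⊕36=65, 00⊕36=36, 00⊕36=36.

653636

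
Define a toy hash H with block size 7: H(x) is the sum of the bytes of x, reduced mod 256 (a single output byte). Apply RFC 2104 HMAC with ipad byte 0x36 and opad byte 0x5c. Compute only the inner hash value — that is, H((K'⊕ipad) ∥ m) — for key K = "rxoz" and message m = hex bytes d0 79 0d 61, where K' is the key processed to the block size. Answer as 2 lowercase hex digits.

90

Key "rxoz" = 72 78 6f 7a is 4 bytes ≤ B = 7; zero-pad to 7 bytes: K' = 72 78 6f 7a 00 00 00.
K' ⊕ ipad = 44 4e 59 4c 36 36 36.
Inner input = 44 4e 59 4c 36 36 36 ∥ d0 79 0d 61.
Inner hash: sum = 68+78+89+76+54+54+54+208+121+13+97 = 912; mod 256 = 144 → 90.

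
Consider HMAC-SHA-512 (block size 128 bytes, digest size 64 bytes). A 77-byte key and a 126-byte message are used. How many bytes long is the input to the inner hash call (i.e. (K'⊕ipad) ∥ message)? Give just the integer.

254

Key is 77 ≤ 128 bytes, zero-padded: |K'| = 128.
Inner input = (K'⊕ipad) ∥ m → 128 + 126 = 254 bytes.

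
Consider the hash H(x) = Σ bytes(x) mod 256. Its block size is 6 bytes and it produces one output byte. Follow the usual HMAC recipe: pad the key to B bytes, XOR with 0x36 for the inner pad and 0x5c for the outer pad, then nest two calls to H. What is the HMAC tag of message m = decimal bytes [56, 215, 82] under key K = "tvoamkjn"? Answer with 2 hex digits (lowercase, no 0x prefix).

Key "tvoamkjn" = 74 76 6f 61 6d 6b 6a 6e is 8 bytes > B = 6, so hash it first: H(key) = 6a, then zero-pad to 6 bytes: K' = 6a 00 00 00 00 00.
K' ⊕ ipad = 5c 36 36 36 36 36.  K' ⊕ opad = 36 5c 5c 5c 5c 5c.
Inner input = (K'⊕ipad) ∥ m = 5c 36 36 36 36 36 ∥ 38 d7 52.
Inner hash: sum = 92+54+54+54+54+54+56+215+82 = 715; mod 256 = 203 → cb.
Outer input = (K'⊕opad) ∥ inner = 36 5c 5c 5c 5c 5c ∥ cb.
Outer hash (tag): sum = 54+92+92+92+92+92+203 = 717; mod 256 = 205 → cd.

cd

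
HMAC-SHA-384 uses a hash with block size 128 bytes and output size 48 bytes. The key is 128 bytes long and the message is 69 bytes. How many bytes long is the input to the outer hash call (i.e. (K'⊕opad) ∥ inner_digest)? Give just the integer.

Key is 128 ≤ 128 bytes, zero-padded: |K'| = 128.
Outer input = (K'⊕opad) ∥ H(inner) → 128 + 48 = 176 bytes.

176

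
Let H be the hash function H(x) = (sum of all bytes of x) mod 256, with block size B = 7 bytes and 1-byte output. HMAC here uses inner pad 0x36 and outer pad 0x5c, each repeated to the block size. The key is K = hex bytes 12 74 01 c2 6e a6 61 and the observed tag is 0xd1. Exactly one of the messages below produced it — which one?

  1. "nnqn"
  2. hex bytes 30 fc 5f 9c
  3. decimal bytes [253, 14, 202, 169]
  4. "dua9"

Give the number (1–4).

2

Key hex bytes 12 74 01 c2 6e a6 61 is exactly B = 7 bytes: K' = 12 74 01 c2 6e a6 61.
K' ⊕ ipad = 24 42 37 f4 58 90 57; K' ⊕ opad = 4e 28 5d 9e 32 fa 3d.
m1: inner = H(24 42 37 f4 58 90 57 6e 6e 71 6e) = 8b; tag = H(4e 28 5d 9e 32 fa 3d 8b) = 65
m2: inner = H(24 42 37 f4 58 90 57 30 fc 5f 9c) = f7; tag = H(4e 28 5d 9e 32 fa 3d f7) = d1 ← matches
m3: inner = H(24 42 37 f4 58 90 57 fd 0e ca a9) = 4e; tag = H(4e 28 5d 9e 32 fa 3d 4e) = 28
m4: inner = H(24 42 37 f4 58 90 57 64 75 61 39) = 43; tag = H(4e 28 5d 9e 32 fa 3d 43) = 1d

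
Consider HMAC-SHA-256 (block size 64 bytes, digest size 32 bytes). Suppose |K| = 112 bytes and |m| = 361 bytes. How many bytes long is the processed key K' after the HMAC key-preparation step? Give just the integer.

Key is 112 > 64 bytes, so it is hashed to 32 bytes then zero-padded to 64: |K'| = 64.

64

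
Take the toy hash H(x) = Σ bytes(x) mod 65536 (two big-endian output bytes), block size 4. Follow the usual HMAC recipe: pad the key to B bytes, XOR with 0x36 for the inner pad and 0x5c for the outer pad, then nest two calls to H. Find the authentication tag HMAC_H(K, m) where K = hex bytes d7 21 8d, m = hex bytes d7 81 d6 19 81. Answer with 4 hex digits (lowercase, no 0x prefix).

02ea

Key hex bytes d7 21 8d is 3 bytes ≤ B = 4; zero-pad to 4 bytes: K' = d7 21 8d 00.
K' ⊕ ipad = e1 17 bb 36.  K' ⊕ opad = 8b 7d d1 5c.
Inner input = (K'⊕ipad) ∥ m = e1 17 bb 36 ∥ d7 81 d6 19 81.
Inner hash: sum = 225+23+187+54+215+129+214+25+129 = 1201 → 04 b1.
Outer input = (K'⊕opad) ∥ inner = 8b 7d d1 5c ∥ 04 b1.
Outer hash (tag): sum = 139+125+209+92+4+177 = 746 → 02 ea.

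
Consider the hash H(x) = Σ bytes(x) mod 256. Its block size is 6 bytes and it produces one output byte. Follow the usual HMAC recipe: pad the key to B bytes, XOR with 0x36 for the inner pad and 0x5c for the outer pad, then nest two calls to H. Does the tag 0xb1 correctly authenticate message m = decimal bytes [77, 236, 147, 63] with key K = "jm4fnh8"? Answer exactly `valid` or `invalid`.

invalid

Key "jm4fnh8" = 6a 6d 34 66 6e 68 38 is 7 bytes > B = 6, so hash it first: H(key) = 7f, then zero-pad to 6 bytes: K' = 7f 00 00 00 00 00.
K' ⊕ ipad = 49 36 36 36 36 36; K' ⊕ opad = 23 5c 5c 5c 5c 5c.
Inner hash: sum = 73+54+54+54+54+54+77+236+147+63 = 866; mod 256 = 98 → 62.
Outer hash (recomputed tag): sum = 35+92+92+92+92+92+98 = 593; mod 256 = 81 → 51.
Recomputed tag = 51; claimed = b1 → mismatch.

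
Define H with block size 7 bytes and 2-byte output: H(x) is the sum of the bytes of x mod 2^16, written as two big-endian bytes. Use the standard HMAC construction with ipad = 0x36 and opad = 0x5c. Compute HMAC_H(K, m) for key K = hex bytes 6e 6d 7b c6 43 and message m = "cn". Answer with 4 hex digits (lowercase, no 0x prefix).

02a0

Key hex bytes 6e 6d 7b c6 43 is 5 bytes ≤ B = 7; zero-pad to 7 bytes: K' = 6e 6d 7b c6 43 00 00.
K' ⊕ ipad = 58 5b 4d f0 75 36 36.  K' ⊕ opad = 32 31 27 9a 1f 5c 5c.
Inner input = (K'⊕ipad) ∥ m = 58 5b 4d f0 75 36 36 ∥ 63 6e.
Inner hash: sum = 88+91+77+240+117+54+54+99+110 = 930 → 03 a2.
Outer input = (K'⊕opad) ∥ inner = 32 31 27 9a 1f 5c 5c ∥ 03 a2.
Outer hash (tag): sum = 50+49+39+154+31+92+92+3+162 = 672 → 02 a0.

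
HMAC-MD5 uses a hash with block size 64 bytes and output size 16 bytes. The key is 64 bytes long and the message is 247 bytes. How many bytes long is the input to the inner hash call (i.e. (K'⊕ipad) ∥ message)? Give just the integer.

Key is 64 ≤ 64 bytes, zero-padded: |K'| = 64.
Inner input = (K'⊕ipad) ∥ m → 64 + 247 = 311 bytes.

311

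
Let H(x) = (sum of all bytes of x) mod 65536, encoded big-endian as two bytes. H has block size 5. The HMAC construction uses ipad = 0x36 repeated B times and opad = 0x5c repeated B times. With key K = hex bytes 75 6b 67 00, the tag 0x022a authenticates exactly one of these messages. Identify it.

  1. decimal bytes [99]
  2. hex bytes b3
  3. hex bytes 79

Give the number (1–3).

Key hex bytes 75 6b 67 00 is 4 bytes ≤ B = 5; zero-pad to 5 bytes: K' = 75 6b 67 00 00.
K' ⊕ ipad = 43 5d 51 36 36; K' ⊕ opad = 29 37 3b 5c 5c.
m1: inner = H(43 5d 51 36 36 63) = 01 c0; tag = H(29 37 3b 5c 5c 01 c0) = 0214
m2: inner = H(43 5d 51 36 36 b3) = 02 10; tag = H(29 37 3b 5c 5c 02 10) = 0165
m3: inner = H(43 5d 51 36 36 79) = 01 d6; tag = H(29 37 3b 5c 5c 01 d6) = 022a ← matches

3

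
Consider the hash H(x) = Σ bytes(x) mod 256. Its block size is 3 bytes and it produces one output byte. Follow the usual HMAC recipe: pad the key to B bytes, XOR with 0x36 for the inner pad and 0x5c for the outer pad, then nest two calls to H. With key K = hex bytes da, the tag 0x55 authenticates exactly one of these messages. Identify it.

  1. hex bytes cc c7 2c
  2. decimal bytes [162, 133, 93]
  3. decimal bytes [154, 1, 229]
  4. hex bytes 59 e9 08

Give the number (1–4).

1

Key hex bytes da is 1 byte ≤ B = 3; zero-pad to 3 bytes: K' = da 00 00.
K' ⊕ ipad = ec 36 36; K' ⊕ opad = 86 5c 5c.
m1: inner = H(ec 36 36 cc c7 2c) = 17; tag = H(86 5c 5c 17) = 55 ← matches
m2: inner = H(ec 36 36 a2 85 5d) = dc; tag = H(86 5c 5c dc) = 1a
m3: inner = H(ec 36 36 9a 01 e5) = d8; tag = H(86 5c 5c d8) = 16
m4: inner = H(ec 36 36 59 e9 08) = a2; tag = H(86 5c 5c a2) = e0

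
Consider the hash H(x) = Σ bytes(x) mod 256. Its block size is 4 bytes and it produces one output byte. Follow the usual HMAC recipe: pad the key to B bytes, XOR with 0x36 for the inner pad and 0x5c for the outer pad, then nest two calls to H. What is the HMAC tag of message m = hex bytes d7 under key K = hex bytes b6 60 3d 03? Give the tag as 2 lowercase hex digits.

d3

Key hex bytes b6 60 3d 03 is exactly B = 4 bytes: K' = b6 60 3d 03.
K' ⊕ ipad = 80 56 0b 35.  K' ⊕ opad = ea 3c 61 5f.
Inner input = (K'⊕ipad) ∥ m = 80 56 0b 35 ∥ d7.
Inner hash: sum = 128+86+11+53+215 = 493; mod 256 = 237 → ed.
Outer input = (K'⊕opad) ∥ inner = ea 3c 61 5f ∥ ed.
Outer hash (tag): sum = 234+60+97+95+237 = 723; mod 256 = 211 → d3.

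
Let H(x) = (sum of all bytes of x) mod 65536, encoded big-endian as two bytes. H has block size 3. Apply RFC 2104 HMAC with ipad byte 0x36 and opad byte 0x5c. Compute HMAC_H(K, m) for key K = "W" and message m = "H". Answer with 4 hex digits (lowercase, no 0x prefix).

Key "W" = 57 is 1 byte ≤ B = 3; zero-pad to 3 bytes: K' = 57 00 00.
K' ⊕ ipad = 61 36 36.  K' ⊕ opad = 0b 5c 5c.
Inner input = (K'⊕ipad) ∥ m = 61 36 36 ∥ 48.
Inner hash: sum = 97+54+54+72 = 277 → 01 15.
Outer input = (K'⊕opad) ∥ inner = 0b 5c 5c ∥ 01 15.
Outer hash (tag): sum = 11+92+92+1+21 = 217 → 00 d9.

00d9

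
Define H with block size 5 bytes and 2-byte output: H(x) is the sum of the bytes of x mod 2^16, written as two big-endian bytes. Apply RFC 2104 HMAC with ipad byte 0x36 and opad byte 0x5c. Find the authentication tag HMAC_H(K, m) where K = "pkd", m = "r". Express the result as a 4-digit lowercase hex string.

0227

Key "pkd" = 70 6b 64 is 3 bytes ≤ B = 5; zero-pad to 5 bytes: K' = 70 6b 64 00 00.
K' ⊕ ipad = 46 5d 52 36 36.  K' ⊕ opad = 2c 37 38 5c 5c.
Inner input = (K'⊕ipad) ∥ m = 46 5d 52 36 36 ∥ 72.
Inner hash: sum = 70+93+82+54+54+114 = 467 → 01 d3.
Outer input = (K'⊕opad) ∥ inner = 2c 37 38 5c 5c ∥ 01 d3.
Outer hash (tag): sum = 44+55+56+92+92+1+211 = 551 → 02 27.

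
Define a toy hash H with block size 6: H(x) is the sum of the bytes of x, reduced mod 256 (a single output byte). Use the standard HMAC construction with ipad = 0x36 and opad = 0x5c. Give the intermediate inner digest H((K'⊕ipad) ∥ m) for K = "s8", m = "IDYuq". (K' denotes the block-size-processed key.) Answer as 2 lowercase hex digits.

f7

Key "s8" = 73 38 is 2 bytes ≤ B = 6; zero-pad to 6 bytes: K' = 73 38 00 00 00 00.
K' ⊕ ipad = 45 0e 36 36 36 36.
Inner input = 45 0e 36 36 36 36 ∥ 49 44 59 75 71.
Inner hash: sum = 69+14+54+54+54+54+73+68+89+117+113 = 759; mod 256 = 247 → f7.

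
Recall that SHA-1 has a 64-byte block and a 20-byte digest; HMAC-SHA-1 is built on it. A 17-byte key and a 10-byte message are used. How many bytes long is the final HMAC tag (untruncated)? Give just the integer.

20

The tag is one SHA-1 digest: 20 bytes.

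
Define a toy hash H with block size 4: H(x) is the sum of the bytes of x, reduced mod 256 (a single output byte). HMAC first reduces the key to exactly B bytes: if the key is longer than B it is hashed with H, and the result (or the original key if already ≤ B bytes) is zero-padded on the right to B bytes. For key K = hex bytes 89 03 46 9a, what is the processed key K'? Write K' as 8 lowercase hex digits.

Key hex bytes 89 03 46 9a is exactly B = 4 bytes: K' = 89 03 46 9a.

8903469a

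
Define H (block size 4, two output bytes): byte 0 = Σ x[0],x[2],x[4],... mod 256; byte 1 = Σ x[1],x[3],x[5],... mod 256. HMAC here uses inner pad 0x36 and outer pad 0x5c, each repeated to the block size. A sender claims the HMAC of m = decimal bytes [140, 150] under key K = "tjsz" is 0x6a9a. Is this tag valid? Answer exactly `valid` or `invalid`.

Key "tjsz" = 74 6a 73 7a is exactly B = 4 bytes: K' = 74 6a 73 7a.
K' ⊕ ipad = 42 5c 45 4c; K' ⊕ opad = 28 36 2f 26.
Inner hash: even-index sum = 275 mod 256 = 19; odd-index sum = 318 mod 256 = 62 → 13 3e.
Outer hash (recomputed tag): even-index sum = 106 mod 256 = 106; odd-index sum = 154 mod 256 = 154 → 6a 9a.
Recomputed tag = 6a9a; claimed = 6a9a → match.

valid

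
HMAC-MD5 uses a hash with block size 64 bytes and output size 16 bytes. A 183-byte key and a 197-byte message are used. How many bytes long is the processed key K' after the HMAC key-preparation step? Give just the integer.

Key is 183 > 64 bytes, so it is hashed to 16 bytes then zero-padded to 64: |K'| = 64.

64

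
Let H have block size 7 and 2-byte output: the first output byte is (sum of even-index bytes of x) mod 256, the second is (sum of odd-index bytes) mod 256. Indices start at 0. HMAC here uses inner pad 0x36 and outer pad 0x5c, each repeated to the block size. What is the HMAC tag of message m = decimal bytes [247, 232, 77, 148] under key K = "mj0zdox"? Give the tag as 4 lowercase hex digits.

3e0c

Key "mj0zdox" = 6d 6a 30 7a 64 6f 78 is exactly B = 7 bytes: K' = 6d 6a 30 7a 64 6f 78.
K' ⊕ ipad = 5b 5c 06 4c 52 59 4e.  K' ⊕ opad = 31 36 6c 26 38 33 24.
Inner input = (K'⊕ipad) ∥ m = 5b 5c 06 4c 52 59 4e ∥ f7 e8 4d 94.
Inner hash: even-index sum = 637 mod 256 = 125; odd-index sum = 581 mod 256 = 69 → 7d 45.
Outer input = (K'⊕opad) ∥ inner = 31 36 6c 26 38 33 24 ∥ 7d 45.
Outer hash (tag): even-index sum = 318 mod 256 = 62; odd-index sum = 268 mod 256 = 12 → 3e 0c.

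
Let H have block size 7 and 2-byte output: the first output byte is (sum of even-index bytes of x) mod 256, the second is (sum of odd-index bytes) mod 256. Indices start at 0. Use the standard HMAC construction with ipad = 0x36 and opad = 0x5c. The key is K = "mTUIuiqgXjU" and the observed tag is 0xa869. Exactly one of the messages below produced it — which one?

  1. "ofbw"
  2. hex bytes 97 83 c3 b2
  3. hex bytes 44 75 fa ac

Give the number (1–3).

3

Key "mTUIuiqgXjU" = 6d 54 55 49 75 69 71 67 58 6a 55 is 11 bytes > B = 7, so hash it first: H(key) = 55 d7, then zero-pad to 7 bytes: K' = 55 d7 00 00 00 00 00.
K' ⊕ ipad = 63 e1 36 36 36 36 36; K' ⊕ opad = 09 8b 5c 5c 5c 5c 5c.
m1: inner = H(63 e1 36 36 36 36 36 6f 66 62 77) = e2 1e; tag = H(09 8b 5c 5c 5c 5c 5c e2 1e) = 3b25
m2: inner = H(63 e1 36 36 36 36 36 97 83 c3 b2) = 3a a7; tag = H(09 8b 5c 5c 5c 5c 5c 3a a7) = c47d
m3: inner = H(63 e1 36 36 36 36 36 44 75 fa ac) = 26 8b; tag = H(09 8b 5c 5c 5c 5c 5c 26 8b) = a869 ← matches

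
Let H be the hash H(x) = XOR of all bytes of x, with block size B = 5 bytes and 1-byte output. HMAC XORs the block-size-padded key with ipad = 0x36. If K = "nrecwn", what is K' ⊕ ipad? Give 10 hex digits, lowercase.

3536363636

Key "nrecwn" = 6e 72 65 63 77 6e is 6 bytes > B = 5, so hash it first: H(key) = 03, then zero-pad to 5 bytes: K' = 03 00 00 00 00.
XOR each byte with 0x36: 03⊕36=35, 00⊕36=36, 00⊕36=36, 00⊕36=36, 00⊕36=36.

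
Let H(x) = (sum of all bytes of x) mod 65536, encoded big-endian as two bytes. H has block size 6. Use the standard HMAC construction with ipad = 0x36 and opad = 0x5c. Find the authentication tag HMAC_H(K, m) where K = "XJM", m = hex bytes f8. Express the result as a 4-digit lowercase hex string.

0240

Key "XJM" = 58 4a 4d is 3 bytes ≤ B = 6; zero-pad to 6 bytes: K' = 58 4a 4d 00 00 00.
K' ⊕ ipad = 6e 7c 7b 36 36 36.  K' ⊕ opad = 04 16 11 5c 5c 5c.
Inner input = (K'⊕ipad) ∥ m = 6e 7c 7b 36 36 36 ∥ f8.
Inner hash: sum = 110+124+123+54+54+54+248 = 767 → 02 ff.
Outer input = (K'⊕opad) ∥ inner = 04 16 11 5c 5c 5c ∥ 02 ff.
Outer hash (tag): sum = 4+22+17+92+92+92+2+255 = 576 → 02 40.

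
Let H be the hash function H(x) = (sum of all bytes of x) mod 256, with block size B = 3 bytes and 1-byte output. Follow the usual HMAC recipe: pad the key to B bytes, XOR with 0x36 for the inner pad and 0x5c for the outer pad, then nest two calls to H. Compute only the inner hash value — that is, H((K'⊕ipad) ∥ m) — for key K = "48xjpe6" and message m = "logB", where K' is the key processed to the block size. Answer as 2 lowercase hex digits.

5f

Key "48xjpe6" = 34 38 78 6a 70 65 36 is 7 bytes > B = 3, so hash it first: H(key) = 59, then zero-pad to 3 bytes: K' = 59 00 00.
K' ⊕ ipad = 6f 36 36.
Inner input = 6f 36 36 ∥ 6c 6f 67 42.
Inner hash: sum = 111+54+54+108+111+103+66 = 607; mod 256 = 95 → 5f.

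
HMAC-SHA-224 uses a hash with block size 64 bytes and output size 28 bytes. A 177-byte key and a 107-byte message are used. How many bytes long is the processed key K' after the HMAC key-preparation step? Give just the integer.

64

Key is 177 > 64 bytes, so it is hashed to 28 bytes then zero-padded to 64: |K'| = 64.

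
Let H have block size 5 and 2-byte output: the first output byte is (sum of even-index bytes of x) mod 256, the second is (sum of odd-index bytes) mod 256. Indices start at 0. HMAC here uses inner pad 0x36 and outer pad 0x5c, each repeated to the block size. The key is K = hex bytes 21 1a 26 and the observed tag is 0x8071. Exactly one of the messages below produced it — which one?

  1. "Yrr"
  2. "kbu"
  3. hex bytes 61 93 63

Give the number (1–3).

1

Key hex bytes 21 1a 26 is 3 bytes ≤ B = 5; zero-pad to 5 bytes: K' = 21 1a 26 00 00.
K' ⊕ ipad = 17 2c 10 36 36; K' ⊕ opad = 7d 46 7a 5c 5c.
m1: inner = H(17 2c 10 36 36 59 72 72) = cf 2d; tag = H(7d 46 7a 5c 5c cf 2d) = 8071 ← matches
m2: inner = H(17 2c 10 36 36 6b 62 75) = bf 42; tag = H(7d 46 7a 5c 5c bf 42) = 9561
m3: inner = H(17 2c 10 36 36 61 93 63) = f0 26; tag = H(7d 46 7a 5c 5c f0 26) = 7992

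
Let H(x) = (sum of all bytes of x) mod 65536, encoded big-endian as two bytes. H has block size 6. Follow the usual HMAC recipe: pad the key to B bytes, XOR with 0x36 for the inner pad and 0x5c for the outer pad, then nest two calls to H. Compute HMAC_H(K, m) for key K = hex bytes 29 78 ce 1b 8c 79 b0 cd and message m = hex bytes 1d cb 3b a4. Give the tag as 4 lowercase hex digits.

0226

Key hex bytes 29 78 ce 1b 8c 79 b0 cd is 8 bytes > B = 6, so hash it first: H(key) = 04 0c, then zero-pad to 6 bytes: K' = 04 0c 00 00 00 00.
K' ⊕ ipad = 32 3a 36 36 36 36.  K' ⊕ opad = 58 50 5c 5c 5c 5c.
Inner input = (K'⊕ipad) ∥ m = 32 3a 36 36 36 36 ∥ 1d cb 3b a4.
Inner hash: sum = 50+58+54+54+54+54+29+203+59+164 = 779 → 03 0b.
Outer input = (K'⊕opad) ∥ inner = 58 50 5c 5c 5c 5c ∥ 03 0b.
Outer hash (tag): sum = 88+80+92+92+92+92+3+11 = 550 → 02 26.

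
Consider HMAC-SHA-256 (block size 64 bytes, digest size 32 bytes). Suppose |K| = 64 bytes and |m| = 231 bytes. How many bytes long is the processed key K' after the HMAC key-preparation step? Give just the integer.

Key is 64 ≤ 64 bytes, zero-padded: |K'| = 64.

64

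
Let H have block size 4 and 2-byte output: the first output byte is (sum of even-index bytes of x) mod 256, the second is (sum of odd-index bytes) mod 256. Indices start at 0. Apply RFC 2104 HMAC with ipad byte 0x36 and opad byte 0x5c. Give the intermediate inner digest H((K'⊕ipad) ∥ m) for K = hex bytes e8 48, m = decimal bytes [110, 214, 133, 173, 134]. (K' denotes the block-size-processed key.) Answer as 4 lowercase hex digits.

Key hex bytes e8 48 is 2 bytes ≤ B = 4; zero-pad to 4 bytes: K' = e8 48 00 00.
K' ⊕ ipad = de 7e 36 36.
Inner input = de 7e 36 36 ∥ 6e d6 85 ad 86.
Inner hash: even-index sum = 653 mod 256 = 141; odd-index sum = 567 mod 256 = 55 → 8d 37.

8d37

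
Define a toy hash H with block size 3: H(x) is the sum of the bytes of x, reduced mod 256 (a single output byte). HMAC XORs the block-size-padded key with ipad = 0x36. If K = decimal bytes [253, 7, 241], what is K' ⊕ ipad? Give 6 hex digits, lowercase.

cb31c7

Key decimal bytes [253, 7, 241] = fd 07 f1 is exactly B = 3 bytes: K' = fd 07 f1.
XOR each byte with 0x36: fd⊕36=cb, 07⊕36=31, f1⊕36=c7.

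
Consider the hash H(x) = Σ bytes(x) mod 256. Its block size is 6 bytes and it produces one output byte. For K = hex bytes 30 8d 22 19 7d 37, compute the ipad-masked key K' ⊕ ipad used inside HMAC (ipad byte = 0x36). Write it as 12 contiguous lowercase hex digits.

Key hex bytes 30 8d 22 19 7d 37 is exactly B = 6 bytes: K' = 30 8d 22 19 7d 37.
XOR each byte with 0x36: 30⊕36=06, 8d⊕36=bb, 22⊕36=14, 19⊕36=2f, 7d⊕36=4b, 37⊕36=01.

06bb142f4b01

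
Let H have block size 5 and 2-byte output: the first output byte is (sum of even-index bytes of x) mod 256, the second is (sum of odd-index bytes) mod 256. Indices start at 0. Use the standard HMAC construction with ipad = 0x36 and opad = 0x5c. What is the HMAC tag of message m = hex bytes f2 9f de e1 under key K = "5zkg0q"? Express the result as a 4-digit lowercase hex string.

Key "5zkg0q" = 35 7a 6b 67 30 71 is 6 bytes > B = 5, so hash it first: H(key) = d0 52, then zero-pad to 5 bytes: K' = d0 52 00 00 00.
K' ⊕ ipad = e6 64 36 36 36.  K' ⊕ opad = 8c 0e 5c 5c 5c.
Inner input = (K'⊕ipad) ∥ m = e6 64 36 36 36 ∥ f2 9f de e1.
Inner hash: even-index sum = 722 mod 256 = 210; odd-index sum = 618 mod 256 = 106 → d2 6a.
Outer input = (K'⊕opad) ∥ inner = 8c 0e 5c 5c 5c ∥ d2 6a.
Outer hash (tag): even-index sum = 430 mod 256 = 174; odd-index sum = 316 mod 256 = 60 → ae 3c.

ae3c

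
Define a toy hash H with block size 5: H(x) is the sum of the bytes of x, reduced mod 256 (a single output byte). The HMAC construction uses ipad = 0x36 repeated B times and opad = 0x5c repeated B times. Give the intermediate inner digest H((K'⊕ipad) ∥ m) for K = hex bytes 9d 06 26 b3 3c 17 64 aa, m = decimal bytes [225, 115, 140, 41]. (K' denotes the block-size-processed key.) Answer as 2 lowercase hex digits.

cc

Key hex bytes 9d 06 26 b3 3c 17 64 aa is 8 bytes > B = 5, so hash it first: H(key) = dd, then zero-pad to 5 bytes: K' = dd 00 00 00 00.
K' ⊕ ipad = eb 36 36 36 36.
Inner input = eb 36 36 36 36 ∥ e1 73 8c 29.
Inner hash: sum = 235+54+54+54+54+225+115+140+41 = 972; mod 256 = 204 → cc.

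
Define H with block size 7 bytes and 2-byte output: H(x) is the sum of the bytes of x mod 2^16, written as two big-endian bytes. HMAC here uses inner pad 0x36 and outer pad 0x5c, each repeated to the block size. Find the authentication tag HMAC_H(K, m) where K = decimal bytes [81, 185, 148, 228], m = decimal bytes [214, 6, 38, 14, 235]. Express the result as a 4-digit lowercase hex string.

0392

Key decimal bytes [81, 185, 148, 228] = 51 b9 94 e4 is 4 bytes ≤ B = 7; zero-pad to 7 bytes: K' = 51 b9 94 e4 00 00 00.
K' ⊕ ipad = 67 8f a2 d2 36 36 36.  K' ⊕ opad = 0d e5 c8 b8 5c 5c 5c.
Inner input = (K'⊕ipad) ∥ m = 67 8f a2 d2 36 36 36 ∥ d6 06 26 0e eb.
Inner hash: sum = 103+143+162+210+54+54+54+214+6+38+14+235 = 1287 → 05 07.
Outer input = (K'⊕opad) ∥ inner = 0d e5 c8 b8 5c 5c 5c ∥ 05 07.
Outer hash (tag): sum = 13+229+200+184+92+92+92+5+7 = 914 → 03 92.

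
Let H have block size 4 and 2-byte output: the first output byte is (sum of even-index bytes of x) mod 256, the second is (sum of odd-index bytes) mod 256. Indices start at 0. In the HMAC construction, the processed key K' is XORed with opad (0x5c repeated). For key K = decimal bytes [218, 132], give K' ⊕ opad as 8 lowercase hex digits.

Key decimal bytes [218, 132] = da 84 is 2 bytes ≤ B = 4; zero-pad to 4 bytes: K' = da 84 00 00.
XOR each byte with 0x5c: da⊕5c=86, 84⊕5c=d8, 00⊕5c=5c, 00⊕5c=5c.

86d85c5c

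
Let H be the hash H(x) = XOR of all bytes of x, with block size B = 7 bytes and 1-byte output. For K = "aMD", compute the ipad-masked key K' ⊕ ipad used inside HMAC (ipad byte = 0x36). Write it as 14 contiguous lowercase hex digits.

Key "aMD" = 61 4d 44 is 3 bytes ≤ B = 7; zero-pad to 7 bytes: K' = 61 4d 44 00 00 00 00.
XOR each byte with 0x36: 61⊕36=57, 4d⊕36=7b, 44⊕36=72, 00⊕36=36, 00⊕36=36, 00⊕36=36, 00⊕36=36.

577b7236363636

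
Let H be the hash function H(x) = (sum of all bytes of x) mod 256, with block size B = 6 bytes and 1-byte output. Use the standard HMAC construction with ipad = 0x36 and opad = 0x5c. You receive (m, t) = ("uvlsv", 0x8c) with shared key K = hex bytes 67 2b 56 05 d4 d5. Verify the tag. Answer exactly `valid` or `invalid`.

invalid

Key hex bytes 67 2b 56 05 d4 d5 is exactly B = 6 bytes: K' = 67 2b 56 05 d4 d5.
K' ⊕ ipad = 51 1d 60 33 e2 e3; K' ⊕ opad = 3b 77 0a 59 88 89.
Inner hash: sum = 81+29+96+51+226+227+117+118+108+115+118 = 1286; mod 256 = 6 → 06.
Outer hash (recomputed tag): sum = 59+119+10+89+136+137+6 = 556; mod 256 = 44 → 2c.
Recomputed tag = 2c; claimed = 8c → mismatch.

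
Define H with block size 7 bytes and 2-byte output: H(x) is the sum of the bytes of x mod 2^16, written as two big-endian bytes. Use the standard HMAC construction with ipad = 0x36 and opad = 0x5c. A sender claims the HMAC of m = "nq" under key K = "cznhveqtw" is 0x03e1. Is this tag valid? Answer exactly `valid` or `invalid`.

Key "cznhveqtw" = 63 7a 6e 68 76 65 71 74 77 is 9 bytes > B = 7, so hash it first: H(key) = 03 ea, then zero-pad to 7 bytes: K' = 03 ea 00 00 00 00 00.
K' ⊕ ipad = 35 dc 36 36 36 36 36; K' ⊕ opad = 5f b6 5c 5c 5c 5c 5c.
Inner hash: sum = 53+220+54+54+54+54+54+110+113 = 766 → 02 fe.
Outer hash (recomputed tag): sum = 95+182+92+92+92+92+92+2+254 = 993 → 03 e1.
Recomputed tag = 03e1; claimed = 03e1 → match.

valid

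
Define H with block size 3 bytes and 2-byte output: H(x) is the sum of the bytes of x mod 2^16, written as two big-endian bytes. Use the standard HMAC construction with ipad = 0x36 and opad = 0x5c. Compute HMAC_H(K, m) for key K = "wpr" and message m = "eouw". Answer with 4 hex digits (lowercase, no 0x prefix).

0112

Key "wpr" = 77 70 72 is exactly B = 3 bytes: K' = 77 70 72.
K' ⊕ ipad = 41 46 44.  K' ⊕ opad = 2b 2c 2e.
Inner input = (K'⊕ipad) ∥ m = 41 46 44 ∥ 65 6f 75 77.
Inner hash: sum = 65+70+68+101+111+117+119 = 651 → 02 8b.
Outer input = (K'⊕opad) ∥ inner = 2b 2c 2e ∥ 02 8b.
Outer hash (tag): sum = 43+44+46+2+139 = 274 → 01 12.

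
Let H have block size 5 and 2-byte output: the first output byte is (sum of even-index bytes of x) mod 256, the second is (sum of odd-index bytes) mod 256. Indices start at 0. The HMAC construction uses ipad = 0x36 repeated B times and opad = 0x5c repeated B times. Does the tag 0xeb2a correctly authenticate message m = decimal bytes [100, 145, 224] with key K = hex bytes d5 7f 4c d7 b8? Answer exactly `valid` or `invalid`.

Key hex bytes d5 7f 4c d7 b8 is exactly B = 5 bytes: K' = d5 7f 4c d7 b8.
K' ⊕ ipad = e3 49 7a e1 8e; K' ⊕ opad = 89 23 10 8b e4.
Inner hash: even-index sum = 636 mod 256 = 124; odd-index sum = 622 mod 256 = 110 → 7c 6e.
Outer hash (recomputed tag): even-index sum = 491 mod 256 = 235; odd-index sum = 298 mod 256 = 42 → eb 2a.
Recomputed tag = eb2a; claimed = eb2a → match.

valid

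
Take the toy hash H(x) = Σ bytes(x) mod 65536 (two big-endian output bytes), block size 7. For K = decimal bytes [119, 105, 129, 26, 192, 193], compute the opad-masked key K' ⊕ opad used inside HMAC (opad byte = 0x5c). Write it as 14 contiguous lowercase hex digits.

2b35dd469c9d5c

Key decimal bytes [119, 105, 129, 26, 192, 193] = 77 69 81 1a c0 c1 is 6 bytes ≤ B = 7; zero-pad to 7 bytes: K' = 77 69 81 1a c0 c1 00.
XOR each byte with 0x5c: 77⊕5c=2b, 69⊕5c=35, 81⊕5c=dd, 1a⊕5c=46, c0⊕5c=9c, c1⊕5c=9d, 00⊕5c=5c.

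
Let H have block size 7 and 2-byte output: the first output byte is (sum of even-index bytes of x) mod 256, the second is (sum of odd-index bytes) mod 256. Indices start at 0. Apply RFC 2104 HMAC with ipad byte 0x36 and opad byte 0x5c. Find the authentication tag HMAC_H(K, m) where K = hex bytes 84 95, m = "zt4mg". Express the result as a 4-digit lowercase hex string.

10b6

Key hex bytes 84 95 is 2 bytes ≤ B = 7; zero-pad to 7 bytes: K' = 84 95 00 00 00 00 00.
K' ⊕ ipad = b2 a3 36 36 36 36 36.  K' ⊕ opad = d8 c9 5c 5c 5c 5c 5c.
Inner input = (K'⊕ipad) ∥ m = b2 a3 36 36 36 36 36 ∥ 7a 74 34 6d 67.
Inner hash: even-index sum = 565 mod 256 = 53; odd-index sum = 548 mod 256 = 36 → 35 24.
Outer input = (K'⊕opad) ∥ inner = d8 c9 5c 5c 5c 5c 5c ∥ 35 24.
Outer hash (tag): even-index sum = 528 mod 256 = 16; odd-index sum = 438 mod 256 = 182 → 10 b6.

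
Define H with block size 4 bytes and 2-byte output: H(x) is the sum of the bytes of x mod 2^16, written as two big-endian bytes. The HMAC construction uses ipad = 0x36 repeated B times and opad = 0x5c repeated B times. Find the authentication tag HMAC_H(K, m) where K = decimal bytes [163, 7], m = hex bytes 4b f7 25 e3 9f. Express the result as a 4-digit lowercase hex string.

0231

Key decimal bytes [163, 7] = a3 07 is 2 bytes ≤ B = 4; zero-pad to 4 bytes: K' = a3 07 00 00.
K' ⊕ ipad = 95 31 36 36.  K' ⊕ opad = ff 5b 5c 5c.
Inner input = (K'⊕ipad) ∥ m = 95 31 36 36 ∥ 4b f7 25 e3 9f.
Inner hash: sum = 149+49+54+54+75+247+37+227+159 = 1051 → 04 1b.
Outer input = (K'⊕opad) ∥ inner = ff 5b 5c 5c ∥ 04 1b.
Outer hash (tag): sum = 255+91+92+92+4+27 = 561 → 02 31.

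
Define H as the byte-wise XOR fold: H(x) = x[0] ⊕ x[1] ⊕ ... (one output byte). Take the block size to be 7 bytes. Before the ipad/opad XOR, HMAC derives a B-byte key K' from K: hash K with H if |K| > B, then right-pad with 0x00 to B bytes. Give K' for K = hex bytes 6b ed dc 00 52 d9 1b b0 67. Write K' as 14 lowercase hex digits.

|K| = 9 > B = 7, so first hash the key.
H(K): XOR 6b⊕ed⊕dc⊕00⊕52⊕d9⊕1b⊕b0⊕67 = 1d.
Zero-pad H(K) = 1d to 7 bytes: K' = 1d 00 00 00 00 00 00.

1d000000000000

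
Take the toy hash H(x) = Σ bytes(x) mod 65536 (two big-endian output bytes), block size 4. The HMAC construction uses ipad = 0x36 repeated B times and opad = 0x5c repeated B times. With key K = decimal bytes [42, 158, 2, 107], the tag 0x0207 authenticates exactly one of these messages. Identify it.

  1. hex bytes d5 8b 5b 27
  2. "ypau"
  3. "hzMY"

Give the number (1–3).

1

Key decimal bytes [42, 158, 2, 107] = 2a 9e 02 6b is exactly B = 4 bytes: K' = 2a 9e 02 6b.
K' ⊕ ipad = 1c a8 34 5d; K' ⊕ opad = 76 c2 5e 37.
m1: inner = H(1c a8 34 5d d5 8b 5b 27) = 03 37; tag = H(76 c2 5e 37 03 37) = 0207 ← matches
m2: inner = H(1c a8 34 5d 79 70 61 75) = 03 14; tag = H(76 c2 5e 37 03 14) = 01e4
m3: inner = H(1c a8 34 5d 68 7a 4d 59) = 02 dd; tag = H(76 c2 5e 37 02 dd) = 02ac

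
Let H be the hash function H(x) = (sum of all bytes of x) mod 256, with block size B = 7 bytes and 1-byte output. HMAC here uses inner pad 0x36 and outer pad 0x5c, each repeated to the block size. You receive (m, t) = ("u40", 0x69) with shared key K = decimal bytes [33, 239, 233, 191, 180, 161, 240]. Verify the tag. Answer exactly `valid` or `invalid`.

Key decimal bytes [33, 239, 233, 191, 180, 161, 240] = 21 ef e9 bf b4 a1 f0 is exactly B = 7 bytes: K' = 21 ef e9 bf b4 a1 f0.
K' ⊕ ipad = 17 d9 df 89 82 97 c6; K' ⊕ opad = 7d b3 b5 e3 e8 fd ac.
Inner hash: sum = 23+217+223+137+130+151+198+117+52+48 = 1296; mod 256 = 16 → 10.
Outer hash (recomputed tag): sum = 125+179+181+227+232+253+172+16 = 1385; mod 256 = 105 → 69.
Recomputed tag = 69; claimed = 69 → match.

valid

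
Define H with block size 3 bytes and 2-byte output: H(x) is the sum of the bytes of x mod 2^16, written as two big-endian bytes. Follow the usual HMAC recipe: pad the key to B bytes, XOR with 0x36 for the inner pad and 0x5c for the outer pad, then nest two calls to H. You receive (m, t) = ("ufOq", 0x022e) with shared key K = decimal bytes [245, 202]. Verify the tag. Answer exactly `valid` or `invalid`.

valid

Key decimal bytes [245, 202] = f5 ca is 2 bytes ≤ B = 3; zero-pad to 3 bytes: K' = f5 ca 00.
K' ⊕ ipad = c3 fc 36; K' ⊕ opad = a9 96 5c.
Inner hash: sum = 195+252+54+117+102+79+113 = 912 → 03 90.
Outer hash (recomputed tag): sum = 169+150+92+3+144 = 558 → 02 2e.
Recomputed tag = 022e; claimed = 022e → match.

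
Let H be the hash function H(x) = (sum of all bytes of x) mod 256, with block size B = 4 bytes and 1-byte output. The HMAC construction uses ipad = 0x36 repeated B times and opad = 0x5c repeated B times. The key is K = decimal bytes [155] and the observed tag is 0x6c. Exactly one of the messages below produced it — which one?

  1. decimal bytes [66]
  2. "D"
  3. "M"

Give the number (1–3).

Key decimal bytes [155] = 9b is 1 byte ≤ B = 4; zero-pad to 4 bytes: K' = 9b 00 00 00.
K' ⊕ ipad = ad 36 36 36; K' ⊕ opad = c7 5c 5c 5c.
m1: inner = H(ad 36 36 36 42) = 91; tag = H(c7 5c 5c 5c 91) = 6c ← matches
m2: inner = H(ad 36 36 36 44) = 93; tag = H(c7 5c 5c 5c 93) = 6e
m3: inner = H(ad 36 36 36 4d) = 9c; tag = H(c7 5c 5c 5c 9c) = 77

1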